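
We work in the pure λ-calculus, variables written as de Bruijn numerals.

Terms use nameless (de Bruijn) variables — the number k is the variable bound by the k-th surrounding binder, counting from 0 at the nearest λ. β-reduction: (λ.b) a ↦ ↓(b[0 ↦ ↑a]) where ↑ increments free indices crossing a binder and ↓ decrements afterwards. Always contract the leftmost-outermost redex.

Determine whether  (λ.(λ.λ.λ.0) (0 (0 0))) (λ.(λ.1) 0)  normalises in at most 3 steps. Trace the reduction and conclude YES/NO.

Answer: YES — reaches normal form λ.λ.0 in 2 ≤ 3 steps

Working:
  start: (λ.(λ.λ.λ.0) (0 (0 0))) (λ.(λ.1) 0)
  [1] (λ.λ.λ.0) ((λ.(λ.1) 0) ((λ.(λ.1) 0) (λ.(λ.1) 0)))
  [2] λ.λ.0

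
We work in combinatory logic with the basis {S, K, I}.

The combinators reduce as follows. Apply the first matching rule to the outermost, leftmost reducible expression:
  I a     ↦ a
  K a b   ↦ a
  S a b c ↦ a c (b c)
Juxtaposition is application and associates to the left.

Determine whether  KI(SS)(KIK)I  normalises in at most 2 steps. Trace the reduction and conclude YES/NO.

  start: KI(SS)(KIK)I
  step 1: I(KIK)I
  step 2: KIKI

Answer: NO — after 2 steps the term is KIKI, not yet normal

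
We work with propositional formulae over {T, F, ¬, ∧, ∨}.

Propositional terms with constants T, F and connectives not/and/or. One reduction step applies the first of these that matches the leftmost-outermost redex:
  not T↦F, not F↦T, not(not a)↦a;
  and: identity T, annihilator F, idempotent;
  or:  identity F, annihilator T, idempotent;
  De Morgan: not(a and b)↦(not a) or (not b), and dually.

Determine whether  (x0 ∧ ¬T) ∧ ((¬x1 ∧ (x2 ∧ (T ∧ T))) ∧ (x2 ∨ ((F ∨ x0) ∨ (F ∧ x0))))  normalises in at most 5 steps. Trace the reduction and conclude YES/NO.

Answer: YES — reaches normal form F in 3 ≤ 5 steps

Working:
  start: (x0 ∧ ¬T) ∧ ((¬x1 ∧ (x2 ∧ (T ∧ T))) ∧ (x2 ∨ ((F ∨ x0) ∨ (F ∧ x0))))
  step 1: (x0 ∧ F) ∧ ((¬x1 ∧ (x2 ∧ (T ∧ T))) ∧ (x2 ∨ ((F ∨ x0) ∨ (F ∧ x0))))
  step 2: F ∧ ((¬x1 ∧ (x2 ∧ (T ∧ T))) ∧ (x2 ∨ ((F ∨ x0) ∨ (F ∧ x0))))
  step 3: F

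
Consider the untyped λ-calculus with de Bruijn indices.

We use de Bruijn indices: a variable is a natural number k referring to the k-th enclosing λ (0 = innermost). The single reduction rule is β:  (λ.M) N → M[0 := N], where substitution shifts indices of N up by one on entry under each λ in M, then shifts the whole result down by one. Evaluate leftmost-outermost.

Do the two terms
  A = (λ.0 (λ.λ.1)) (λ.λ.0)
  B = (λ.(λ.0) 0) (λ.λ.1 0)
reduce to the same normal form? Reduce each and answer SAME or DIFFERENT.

Term A:
  start: (λ.0 (λ.λ.1)) (λ.λ.0)
  step 1: (λ.λ.0) (λ.λ.1)
  step 2: λ.0

Term B:
  start: (λ.(λ.0) 0) (λ.λ.1 0)
  step 1: (λ.0) (λ.λ.1 0)
  step 2: λ.λ.1 0

Answer: DIFFERENT — A ⇓ λ.0, B ⇓ λ.λ.1 0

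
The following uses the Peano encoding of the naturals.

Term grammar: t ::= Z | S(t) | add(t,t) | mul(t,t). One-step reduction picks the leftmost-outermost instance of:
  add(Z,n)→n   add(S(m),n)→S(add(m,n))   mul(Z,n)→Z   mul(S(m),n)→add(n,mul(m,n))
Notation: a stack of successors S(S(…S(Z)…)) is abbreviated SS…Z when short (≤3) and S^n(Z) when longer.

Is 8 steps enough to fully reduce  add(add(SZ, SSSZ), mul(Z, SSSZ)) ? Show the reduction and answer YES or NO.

  start: add(add(SZ, SSSZ), mul(Z, SSSZ))
  →1  add(S(add(Z, SSSZ)), mul(Z, SSSZ))
  →2  S(add(add(Z, SSSZ), mul(Z, SSSZ)))
  →3  S(add(SSSZ, mul(Z, SSSZ)))
  →4  S(S(add(SSZ, mul(Z, SSSZ))))
  →5  S(S(S(add(SZ, mul(Z, SSSZ)))))
  →6  S(S(S(S(add(Z, mul(Z, SSSZ))))))
  →7  S(S(S(S(mul(Z, SSSZ)))))
  →8  S^4(Z)

Answer: YES — reaches normal form S^4(Z) in 8 ≤ 8 steps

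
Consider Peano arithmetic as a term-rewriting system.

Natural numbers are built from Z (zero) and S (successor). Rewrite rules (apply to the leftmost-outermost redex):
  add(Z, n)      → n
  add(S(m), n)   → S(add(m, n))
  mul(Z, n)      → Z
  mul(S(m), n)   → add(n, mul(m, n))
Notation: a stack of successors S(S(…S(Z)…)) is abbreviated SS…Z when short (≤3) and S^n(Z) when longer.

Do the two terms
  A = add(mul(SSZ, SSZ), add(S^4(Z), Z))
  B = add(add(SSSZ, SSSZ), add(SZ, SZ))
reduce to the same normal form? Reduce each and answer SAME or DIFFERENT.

Answer: SAME — A ⇓ S^8(Z), B ⇓ S^8(Z)

Derivation:
Term A:
  start: add(mul(SSZ, SSZ), add(S^4(Z), Z))
  step 1: add(add(SSZ, mul(SZ, SSZ)), add(S^4(Z), Z))
  step 2: add(S(add(SZ, mul(SZ, SSZ))), add(S^4(Z), Z))
  step 3: S(add(add(SZ, mul(SZ, SSZ)), add(S^4(Z), Z)))
  step 4: S(add(S(add(Z, mul(SZ, SSZ))), add(S^4(Z), Z)))
  step 5: S(S(add(add(Z, mul(SZ, SSZ)), add(S^4(Z), Z))))
  step 6: S(S(add(mul(SZ, SSZ), add(S^4(Z), Z))))
  step 7: S(S(add(add(SSZ, mul(Z, SSZ)), add(S^4(Z), Z))))
  step 8: S(S(add(S(add(SZ, mul(Z, SSZ))), add(S^4(Z), Z))))
  step 9: S(S(S(add(add(SZ, mul(Z, SSZ)), add(S^4(Z), Z)))))
  step 10: S(S(S(add(S(add(Z, mul(Z, SSZ))), add(S^4(Z), Z)))))
  step 11: S(S(S(S(add(add(Z, mul(Z, SSZ)), add(S^4(Z), Z))))))
  step 12: S(S(S(S(add(mul(Z, SSZ), add(S^4(Z), Z))))))
  step 13: S(S(S(S(add(Z, add(S^4(Z), Z))))))
  step 14: S(S(S(S(add(S^4(Z), Z)))))
  step 15: S(S(S(S(S(add(SSSZ, Z))))))
  step 16: S(S(S(S(S(S(add(SSZ, Z)))))))
  step 17: S(S(S(S(S(S(S(add(SZ, Z))))))))
  step 18: S(S(S(S(S(S(S(S(add(Z, Z)))))))))
  step 19: S^8(Z)

Term B:
  start: add(add(SSSZ, SSSZ), add(SZ, SZ))
  step 1: add(S(add(SSZ, SSSZ)), add(SZ, SZ))
  step 2: S(add(add(SSZ, SSSZ), add(SZ, SZ)))
  step 3: S(add(S(add(SZ, SSSZ)), add(SZ, SZ)))
  step 4: S(S(add(add(SZ, SSSZ), add(SZ, SZ))))
  step 5: S(S(add(S(add(Z, SSSZ)), add(SZ, SZ))))
  step 6: S(S(S(add(add(Z, SSSZ), add(SZ, SZ)))))
  step 7: S(S(S(add(SSSZ, add(SZ, SZ)))))
  step 8: S(S(S(S(add(SSZ, add(SZ, SZ))))))
  step 9: S(S(S(S(S(add(SZ, add(SZ, SZ)))))))
  step 10: S(S(S(S(S(S(add(Z, add(SZ, SZ))))))))
  step 11: S(S(S(S(S(S(add(SZ, SZ)))))))
  step 12: S(S(S(S(S(S(S(add(Z, SZ))))))))
  step 13: S^8(Z)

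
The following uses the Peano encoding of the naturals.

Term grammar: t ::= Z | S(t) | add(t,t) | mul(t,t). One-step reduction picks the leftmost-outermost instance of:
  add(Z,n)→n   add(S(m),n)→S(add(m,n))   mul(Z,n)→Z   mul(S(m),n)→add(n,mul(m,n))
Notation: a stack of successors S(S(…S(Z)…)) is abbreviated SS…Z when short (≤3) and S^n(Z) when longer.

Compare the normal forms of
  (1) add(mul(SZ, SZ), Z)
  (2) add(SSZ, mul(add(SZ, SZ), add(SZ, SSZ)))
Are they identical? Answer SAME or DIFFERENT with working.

Term A:
  start: add(mul(SZ, SZ), Z)
  step 1: add(add(SZ, mul(Z, SZ)), Z)
  step 2: add(S(add(Z, mul(Z, SZ))), Z)
  step 3: S(add(add(Z, mul(Z, SZ)), Z))
  step 4: S(add(mul(Z, SZ), Z))
  step 5: S(add(Z, Z))
  step 6: SZ

Term B:
  start: add(SSZ, mul(add(SZ, SZ), add(SZ, SSZ)))
  step 1: S(add(SZ, mul(add(SZ, SZ), add(SZ, SSZ))))
  step 2: S(S(add(Z, mul(add(SZ, SZ), add(SZ, SSZ)))))
  step 3: S(S(mul(add(SZ, SZ), add(SZ, SSZ))))
  step 4: S(S(mul(S(add(Z, SZ)), add(SZ, SSZ))))
  step 5: S(S(add(add(SZ, SSZ), mul(add(Z, SZ), add(SZ, SSZ)))))
  step 6: S(S(add(S(add(Z, SSZ)), mul(add(Z, SZ), add(SZ, SSZ)))))
  step 7: S(S(S(add(add(Z, SSZ), mul(add(Z, SZ), add(SZ, SSZ))))))
  step 8: S(S(S(add(SSZ, mul(add(Z, SZ), add(SZ, SSZ))))))
  step 9: S(S(S(S(add(SZ, mul(add(Z, SZ), add(SZ, SSZ)))))))
  step 10: S(S(S(S(S(add(Z, mul(add(Z, SZ), add(SZ, SSZ))))))))
  step 11: S(S(S(S(S(mul(add(Z, SZ), add(SZ, SSZ)))))))
  step 12: S(S(S(S(S(mul(SZ, add(SZ, SSZ)))))))
  step 13: S(S(S(S(S(add(add(SZ, SSZ), mul(Z, add(SZ, SSZ))))))))
  step 14: S(S(S(S(S(add(S(add(Z, SSZ)), mul(Z, add(SZ, SSZ))))))))
  step 15: S(S(S(S(S(S(add(add(Z, SSZ), mul(Z, add(SZ, SSZ)))))))))
  step 16: S(S(S(S(S(S(add(SSZ, mul(Z, add(SZ, SSZ)))))))))
  step 17: S(S(S(S(S(S(S(add(SZ, mul(Z, add(SZ, SSZ))))))))))
  step 18: S(S(S(S(S(S(S(S(add(Z, mul(Z, add(SZ, SSZ)))))))))))
  step 19: S(S(S(S(S(S(S(S(mul(Z, add(SZ, SSZ))))))))))
  step 20: S^8(Z)

Answer: DIFFERENT — A ⇓ SZ, B ⇓ S^8(Z)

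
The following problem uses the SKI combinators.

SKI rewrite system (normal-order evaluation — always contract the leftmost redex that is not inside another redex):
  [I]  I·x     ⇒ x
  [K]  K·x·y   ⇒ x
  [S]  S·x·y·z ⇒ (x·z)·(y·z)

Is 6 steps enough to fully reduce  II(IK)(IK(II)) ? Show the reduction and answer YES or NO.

  start: II(IK)(IK(II))
  →1  I(IK)(IK(II))
  →2  IK(IK(II))
  →3  K(IK(II))
  →4  K(K(II))
  →5  K(KI)

Answer: YES — reaches normal form K(KI) in 5 ≤ 6 steps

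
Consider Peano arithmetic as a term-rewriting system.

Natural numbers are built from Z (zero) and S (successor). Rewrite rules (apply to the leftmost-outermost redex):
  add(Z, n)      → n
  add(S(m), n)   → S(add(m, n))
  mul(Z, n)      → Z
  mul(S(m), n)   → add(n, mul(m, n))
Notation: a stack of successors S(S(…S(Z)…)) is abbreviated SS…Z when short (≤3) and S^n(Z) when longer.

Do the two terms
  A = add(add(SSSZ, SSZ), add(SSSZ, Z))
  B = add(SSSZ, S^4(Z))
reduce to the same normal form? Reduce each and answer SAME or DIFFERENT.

Answer: DIFFERENT — A ⇓ S^8(Z), B ⇓ S^7(Z)

Derivation:
Term A:
  start: add(add(SSSZ, SSZ), add(SSSZ, Z))
  step 1: add(S(add(SSZ, SSZ)), add(SSSZ, Z))
  step 2: S(add(add(SSZ, SSZ), add(SSSZ, Z)))
  step 3: S(add(S(add(SZ, SSZ)), add(SSSZ, Z)))
  step 4: S(S(add(add(SZ, SSZ), add(SSSZ, Z))))
  step 5: S(S(add(S(add(Z, SSZ)), add(SSSZ, Z))))
  step 6: S(S(S(add(add(Z, SSZ), add(SSSZ, Z)))))
  step 7: S(S(S(add(SSZ, add(SSSZ, Z)))))
  step 8: S(S(S(S(add(SZ, add(SSSZ, Z))))))
  step 9: S(S(S(S(S(add(Z, add(SSSZ, Z)))))))
  step 10: S(S(S(S(S(add(SSSZ, Z))))))
  step 11: S(S(S(S(S(S(add(SSZ, Z)))))))
  step 12: S(S(S(S(S(S(S(add(SZ, Z))))))))
  step 13: S(S(S(S(S(S(S(S(add(Z, Z)))))))))
  step 14: S^8(Z)

Term B:
  start: add(SSSZ, S^4(Z))
  step 1: S(add(SSZ, S^4(Z)))
  step 2: S(S(add(SZ, S^4(Z))))
  step 3: S(S(S(add(Z, S^4(Z)))))
  step 4: S^7(Z)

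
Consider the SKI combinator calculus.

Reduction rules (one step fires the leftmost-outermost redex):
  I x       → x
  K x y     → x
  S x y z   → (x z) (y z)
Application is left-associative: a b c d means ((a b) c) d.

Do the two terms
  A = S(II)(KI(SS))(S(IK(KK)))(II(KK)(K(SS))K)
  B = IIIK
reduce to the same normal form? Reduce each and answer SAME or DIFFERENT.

Answer: SAME — A ⇓ K, B ⇓ K

Reduction:
Term A:
  start: S(II)(KI(SS))(S(IK(KK)))(II(KK)(K(SS))K)
  step 1: II(S(IK(KK)))(KI(SS)(S(IK(KK))))(II(KK)(K(SS))K)
  step 2: I(S(IK(KK)))(KI(SS)(S(IK(KK))))(II(KK)(K(SS))K)
  step 3: S(IK(KK))(KI(SS)(S(IK(KK))))(II(KK)(K(SS))K)
  step 4: IK(KK)(II(KK)(K(SS))K)(KI(SS)(S(IK(KK)))(II(KK)(K(SS))K))
  step 5: K(KK)(II(KK)(K(SS))K)(KI(SS)(S(IK(KK)))(II(KK)(K(SS))K))
  step 6: KK(KI(SS)(S(IK(KK)))(II(KK)(K(SS))K))
  step 7: K

Term B:
  start: IIIK
  step 1: IIK
  step 2: IK
  step 3: K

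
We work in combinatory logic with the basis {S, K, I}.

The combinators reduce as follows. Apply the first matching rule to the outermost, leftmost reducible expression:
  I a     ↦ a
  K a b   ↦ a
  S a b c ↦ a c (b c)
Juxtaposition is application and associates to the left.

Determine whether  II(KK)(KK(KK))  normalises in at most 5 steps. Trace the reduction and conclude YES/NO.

  start: II(KK)(KK(KK))
  [1] I(KK)(KK(KK))
  [2] KK(KK(KK))
  [3] K

Answer: YES — reaches normal form K in 3 ≤ 5 steps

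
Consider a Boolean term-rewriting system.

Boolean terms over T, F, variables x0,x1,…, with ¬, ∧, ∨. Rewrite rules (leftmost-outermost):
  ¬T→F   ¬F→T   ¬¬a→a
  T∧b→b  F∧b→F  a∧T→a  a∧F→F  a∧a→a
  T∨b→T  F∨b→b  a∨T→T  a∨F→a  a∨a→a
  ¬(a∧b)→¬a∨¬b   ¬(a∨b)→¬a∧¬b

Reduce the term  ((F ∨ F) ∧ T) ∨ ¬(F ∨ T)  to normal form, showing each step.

  start: ((F ∨ F) ∧ T) ∨ ¬(F ∨ T)
  →1  (F ∨ F) ∨ ¬(F ∨ T)
  →2  F ∨ ¬(F ∨ T)
  →3  ¬(F ∨ T)
  →4  ¬F ∧ ¬T
  →5  T ∧ ¬T
  →6  ¬T
  →7  F

Answer: normal form = F  (in 7 steps)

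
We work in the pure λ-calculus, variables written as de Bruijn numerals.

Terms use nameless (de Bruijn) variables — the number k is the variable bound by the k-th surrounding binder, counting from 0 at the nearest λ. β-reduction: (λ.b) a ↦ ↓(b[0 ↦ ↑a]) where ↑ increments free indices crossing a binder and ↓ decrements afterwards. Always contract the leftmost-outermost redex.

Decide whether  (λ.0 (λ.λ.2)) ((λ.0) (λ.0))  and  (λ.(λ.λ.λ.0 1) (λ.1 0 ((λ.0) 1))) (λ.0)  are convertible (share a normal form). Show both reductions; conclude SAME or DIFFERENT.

Answer: DIFFERENT — A ⇓ λ.λ.λ.0, B ⇓ λ.λ.0 1

Reduction:
Term A:
  start: (λ.0 (λ.λ.2)) ((λ.0) (λ.0))
  →1  (λ.0) (λ.0) (λ.λ.(λ.0) (λ.0))
  →2  (λ.0) (λ.λ.(λ.0) (λ.0))
  →3  λ.λ.(λ.0) (λ.0)
  →4  λ.λ.λ.0

Term B:
  start: (λ.(λ.λ.λ.0 1) (λ.1 0 ((λ.0) 1))) (λ.0)
  →1  (λ.λ.λ.0 1) (λ.(λ.0) 0 ((λ.0) (λ.0)))
  →2  λ.λ.0 1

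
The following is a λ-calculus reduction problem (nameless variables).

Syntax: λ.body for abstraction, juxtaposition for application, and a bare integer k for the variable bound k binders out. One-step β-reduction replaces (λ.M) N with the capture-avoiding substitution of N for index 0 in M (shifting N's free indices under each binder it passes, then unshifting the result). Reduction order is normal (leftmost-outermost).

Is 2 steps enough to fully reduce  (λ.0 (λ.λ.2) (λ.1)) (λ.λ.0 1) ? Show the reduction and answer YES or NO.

Answer: NO — after 2 steps the term is (λ.0 (λ.λ.λ.λ.0 1)) (λ.λ.λ.0 1), not yet normal

Derivation:
  start: (λ.0 (λ.λ.2) (λ.1)) (λ.λ.0 1)
  step 1: (λ.λ.0 1) (λ.λ.λ.λ.0 1) (λ.λ.λ.0 1)
  step 2: (λ.0 (λ.λ.λ.λ.0 1)) (λ.λ.λ.0 1)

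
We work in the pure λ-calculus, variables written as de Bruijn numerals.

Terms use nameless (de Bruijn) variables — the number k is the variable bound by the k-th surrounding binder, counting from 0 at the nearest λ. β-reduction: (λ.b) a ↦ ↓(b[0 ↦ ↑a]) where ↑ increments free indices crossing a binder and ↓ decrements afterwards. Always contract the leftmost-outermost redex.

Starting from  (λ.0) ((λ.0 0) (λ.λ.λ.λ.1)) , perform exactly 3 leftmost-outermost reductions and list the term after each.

  start: (λ.0) ((λ.0 0) (λ.λ.λ.λ.1))
  step 1: (λ.0 0) (λ.λ.λ.λ.1)
  step 2: (λ.λ.λ.λ.1) (λ.λ.λ.λ.1)
  step 3: λ.λ.λ.1

Answer: after 3 steps: λ.λ.λ.1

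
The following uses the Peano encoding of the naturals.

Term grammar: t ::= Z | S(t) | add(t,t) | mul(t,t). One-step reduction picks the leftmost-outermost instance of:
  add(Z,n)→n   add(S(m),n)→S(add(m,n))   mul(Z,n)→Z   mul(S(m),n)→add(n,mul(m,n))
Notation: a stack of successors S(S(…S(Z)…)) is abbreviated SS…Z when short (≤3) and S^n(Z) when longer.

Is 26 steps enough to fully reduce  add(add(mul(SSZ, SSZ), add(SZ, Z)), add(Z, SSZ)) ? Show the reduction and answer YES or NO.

  start: add(add(mul(SSZ, SSZ), add(SZ, Z)), add(Z, SSZ))
  step 1: add(add(add(SSZ, mul(SZ, SSZ)), add(SZ, Z)), add(Z, SSZ))
  step 2: add(add(S(add(SZ, mul(SZ, SSZ))), add(SZ, Z)), add(Z, SSZ))
  step 3: add(S(add(add(SZ, mul(SZ, SSZ)), add(SZ, Z))), add(Z, SSZ))
  step 4: S(add(add(add(SZ, mul(SZ, SSZ)), add(SZ, Z)), add(Z, SSZ)))
  step 5: S(add(add(S(add(Z, mul(SZ, SSZ))), add(SZ, Z)), add(Z, SSZ)))
  step 6: S(add(S(add(add(Z, mul(SZ, SSZ)), add(SZ, Z))), add(Z, SSZ)))
  step 7: S(S(add(add(add(Z, mul(SZ, SSZ)), add(SZ, Z)), add(Z, SSZ))))
  step 8: S(S(add(add(mul(SZ, SSZ), add(SZ, Z)), add(Z, SSZ))))
  step 9: S(S(add(add(add(SSZ, mul(Z, SSZ)), add(SZ, Z)), add(Z, SSZ))))
  step 10: S(S(add(add(S(add(SZ, mul(Z, SSZ))), add(SZ, Z)), add(Z, SSZ))))
  step 11: S(S(add(S(add(add(SZ, mul(Z, SSZ)), add(SZ, Z))), add(Z, SSZ))))
  step 12: S(S(S(add(add(add(SZ, mul(Z, SSZ)), add(SZ, Z)), add(Z, SSZ)))))
  step 13: S(S(S(add(add(S(add(Z, mul(Z, SSZ))), add(SZ, Z)), add(Z, SSZ)))))
  step 14: S(S(S(add(S(add(add(Z, mul(Z, SSZ)), add(SZ, Z))), add(Z, SSZ)))))
  step 15: S(S(S(S(add(add(add(Z, mul(Z, SSZ)), add(SZ, Z)), add(Z, SSZ))))))
  step 16: S(S(S(S(add(add(mul(Z, SSZ), add(SZ, Z)), add(Z, SSZ))))))
  step 17: S(S(S(S(add(add(Z, add(SZ, Z)), add(Z, SSZ))))))
  step 18: S(S(S(S(add(add(SZ, Z), add(Z, SSZ))))))
  step 19: S(S(S(S(add(S(add(Z, Z)), add(Z, SSZ))))))
  step 20: S(S(S(S(S(add(add(Z, Z), add(Z, SSZ)))))))
  step 21: S(S(S(S(S(add(Z, add(Z, SSZ)))))))
  step 22: S(S(S(S(S(add(Z, SSZ))))))
  step 23: S^7(Z)

Answer: YES — reaches normal form S^7(Z) in 23 ≤ 26 steps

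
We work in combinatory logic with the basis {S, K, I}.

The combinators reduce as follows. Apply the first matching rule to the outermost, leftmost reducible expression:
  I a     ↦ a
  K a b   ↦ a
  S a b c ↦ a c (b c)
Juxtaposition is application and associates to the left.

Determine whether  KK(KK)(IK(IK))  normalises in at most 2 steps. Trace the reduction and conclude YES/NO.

Answer: NO — after 2 steps the term is K(K(IK)), not yet normal

Derivation:
  start: KK(KK)(IK(IK))
  [1] K(IK(IK))
  [2] K(K(IK))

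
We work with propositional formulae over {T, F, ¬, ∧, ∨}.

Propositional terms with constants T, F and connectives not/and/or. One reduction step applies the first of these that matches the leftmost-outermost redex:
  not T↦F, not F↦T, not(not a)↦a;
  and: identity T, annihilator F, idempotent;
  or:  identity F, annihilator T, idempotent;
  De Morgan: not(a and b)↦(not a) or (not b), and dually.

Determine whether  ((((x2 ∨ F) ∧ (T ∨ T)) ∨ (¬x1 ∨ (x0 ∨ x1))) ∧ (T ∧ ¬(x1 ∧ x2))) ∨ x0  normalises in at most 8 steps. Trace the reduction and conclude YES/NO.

Answer: YES — reaches normal form ((x2 ∨ (¬x1 ∨ (x0 ∨ x1))) ∧ (¬x1 ∨ ¬x2)) ∨ x0 in 5 ≤ 8 steps

Derivation:
  start: ((((x2 ∨ F) ∧ (T ∨ T)) ∨ (¬x1 ∨ (x0 ∨ x1))) ∧ (T ∧ ¬(x1 ∧ x2))) ∨ x0
  →1  (((x2 ∧ (T ∨ T)) ∨ (¬x1 ∨ (x0 ∨ x1))) ∧ (T ∧ ¬(x1 ∧ x2))) ∨ x0
  →2  (((x2 ∧ T) ∨ (¬x1 ∨ (x0 ∨ x1))) ∧ (T ∧ ¬(x1 ∧ x2))) ∨ x0
  →3  ((x2 ∨ (¬x1 ∨ (x0 ∨ x1))) ∧ (T ∧ ¬(x1 ∧ x2))) ∨ x0
  →4  ((x2 ∨ (¬x1 ∨ (x0 ∨ x1))) ∧ ¬(x1 ∧ x2)) ∨ x0
  →5  ((x2 ∨ (¬x1 ∨ (x0 ∨ x1))) ∧ (¬x1 ∨ ¬x2)) ∨ x0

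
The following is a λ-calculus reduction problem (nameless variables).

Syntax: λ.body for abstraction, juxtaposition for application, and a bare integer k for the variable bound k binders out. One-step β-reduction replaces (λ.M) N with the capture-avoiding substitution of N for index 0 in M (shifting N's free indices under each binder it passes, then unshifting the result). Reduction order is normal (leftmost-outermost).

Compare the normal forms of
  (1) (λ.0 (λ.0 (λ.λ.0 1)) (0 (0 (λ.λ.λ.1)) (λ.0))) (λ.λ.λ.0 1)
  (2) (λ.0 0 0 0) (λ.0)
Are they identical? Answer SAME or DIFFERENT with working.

Answer: DIFFERENT — A ⇓ λ.0 (λ.0 (λ.0)), B ⇓ λ.0

Working:
Term A:
  start: (λ.0 (λ.0 (λ.λ.0 1)) (0 (0 (λ.λ.λ.1)) (λ.0))) (λ.λ.λ.0 1)
  →1  (λ.λ.λ.0 1) (λ.0 (λ.λ.0 1)) ((λ.λ.λ.0 1) ((λ.λ.λ.0 1) (λ.λ.λ.1)) (λ.0))
  →2  (λ.λ.0 1) ((λ.λ.λ.0 1) ((λ.λ.λ.0 1) (λ.λ.λ.1)) (λ.0))
  →3  λ.0 ((λ.λ.λ.0 1) ((λ.λ.λ.0 1) (λ.λ.λ.1)) (λ.0))
  →4  λ.0 ((λ.λ.0 1) (λ.0))
  →5  λ.0 (λ.0 (λ.0))

Term B:
  start: (λ.0 0 0 0) (λ.0)
  →1  (λ.0) (λ.0) (λ.0) (λ.0)
  →2  (λ.0) (λ.0) (λ.0)
  →3  (λ.0) (λ.0)
  →4  λ.0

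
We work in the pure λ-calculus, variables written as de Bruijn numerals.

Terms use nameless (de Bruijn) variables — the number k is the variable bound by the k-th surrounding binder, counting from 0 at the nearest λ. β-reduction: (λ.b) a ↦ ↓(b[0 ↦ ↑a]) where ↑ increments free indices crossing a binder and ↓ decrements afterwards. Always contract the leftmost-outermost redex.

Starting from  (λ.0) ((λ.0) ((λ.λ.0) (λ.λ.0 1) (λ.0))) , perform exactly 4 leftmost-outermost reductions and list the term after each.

Answer: after 4 steps: λ.0

Working:
  start: (λ.0) ((λ.0) ((λ.λ.0) (λ.λ.0 1) (λ.0)))
  step 1: (λ.0) ((λ.λ.0) (λ.λ.0 1) (λ.0))
  step 2: (λ.λ.0) (λ.λ.0 1) (λ.0)
  step 3: (λ.0) (λ.0)
  step 4: λ.0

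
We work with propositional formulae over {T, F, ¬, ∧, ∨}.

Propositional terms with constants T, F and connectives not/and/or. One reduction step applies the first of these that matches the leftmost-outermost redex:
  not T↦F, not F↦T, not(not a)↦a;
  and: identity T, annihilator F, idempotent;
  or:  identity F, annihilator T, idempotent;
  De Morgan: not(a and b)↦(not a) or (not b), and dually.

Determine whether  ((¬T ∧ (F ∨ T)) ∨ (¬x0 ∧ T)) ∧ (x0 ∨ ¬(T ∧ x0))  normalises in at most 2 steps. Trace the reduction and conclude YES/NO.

  start: ((¬T ∧ (F ∨ T)) ∨ (¬x0 ∧ T)) ∧ (x0 ∨ ¬(T ∧ x0))
  [1] ((F ∧ (F ∨ T)) ∨ (¬x0 ∧ T)) ∧ (x0 ∨ ¬(T ∧ x0))
  [2] (F ∨ (¬x0 ∧ T)) ∧ (x0 ∨ ¬(T ∧ x0))

Answer: NO — after 2 steps the term is (F ∨ (¬x0 ∧ T)) ∧ (x0 ∨ ¬(T ∧ x0)), not yet normal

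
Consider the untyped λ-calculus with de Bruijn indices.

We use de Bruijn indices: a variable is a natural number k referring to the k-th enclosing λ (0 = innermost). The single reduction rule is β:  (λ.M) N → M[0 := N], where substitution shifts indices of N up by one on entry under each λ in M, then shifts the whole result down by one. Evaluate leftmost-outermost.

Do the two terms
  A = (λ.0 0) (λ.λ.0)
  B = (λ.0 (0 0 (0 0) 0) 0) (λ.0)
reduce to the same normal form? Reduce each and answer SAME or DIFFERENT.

Answer: SAME — A ⇓ λ.0, B ⇓ λ.0

Derivation:
Term A:
  start: (λ.0 0) (λ.λ.0)
  step 1: (λ.λ.0) (λ.λ.0)
  step 2: λ.0

Term B:
  start: (λ.0 (0 0 (0 0) 0) 0) (λ.0)
  step 1: (λ.0) ((λ.0) (λ.0) ((λ.0) (λ.0)) (λ.0)) (λ.0)
  step 2: (λ.0) (λ.0) ((λ.0) (λ.0)) (λ.0) (λ.0)
  step 3: (λ.0) ((λ.0) (λ.0)) (λ.0) (λ.0)
  step 4: (λ.0) (λ.0) (λ.0) (λ.0)
  step 5: (λ.0) (λ.0) (λ.0)
  step 6: (λ.0) (λ.0)
  step 7: λ.0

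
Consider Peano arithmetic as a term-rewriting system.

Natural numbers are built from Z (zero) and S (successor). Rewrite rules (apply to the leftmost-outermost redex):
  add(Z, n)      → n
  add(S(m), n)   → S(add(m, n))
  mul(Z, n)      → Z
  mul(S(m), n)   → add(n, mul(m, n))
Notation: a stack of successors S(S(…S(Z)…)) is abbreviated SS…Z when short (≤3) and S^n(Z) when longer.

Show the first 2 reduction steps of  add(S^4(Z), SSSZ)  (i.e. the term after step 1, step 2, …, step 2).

  start: add(S^4(Z), SSSZ)
  →1  S(add(SSSZ, SSSZ))
  →2  S(S(add(SSZ, SSSZ)))

Answer: after 2 steps: S(S(add(SSZ, SSSZ)))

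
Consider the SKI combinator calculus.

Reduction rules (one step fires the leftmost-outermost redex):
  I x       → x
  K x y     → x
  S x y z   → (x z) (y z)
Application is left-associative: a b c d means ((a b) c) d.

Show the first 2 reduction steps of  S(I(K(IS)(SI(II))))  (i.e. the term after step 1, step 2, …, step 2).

  start: S(I(K(IS)(SI(II))))
  [1] S(K(IS)(SI(II)))
  [2] S(IS)

Answer: after 2 steps: S(IS)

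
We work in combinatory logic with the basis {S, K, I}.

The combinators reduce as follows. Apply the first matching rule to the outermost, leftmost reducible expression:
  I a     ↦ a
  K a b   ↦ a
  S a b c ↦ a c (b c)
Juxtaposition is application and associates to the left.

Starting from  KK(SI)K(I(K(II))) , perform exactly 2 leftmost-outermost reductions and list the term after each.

Answer: after 2 steps: K

Reduction:
  start: KK(SI)K(I(K(II)))
  →1  KK(I(K(II)))
  →2  K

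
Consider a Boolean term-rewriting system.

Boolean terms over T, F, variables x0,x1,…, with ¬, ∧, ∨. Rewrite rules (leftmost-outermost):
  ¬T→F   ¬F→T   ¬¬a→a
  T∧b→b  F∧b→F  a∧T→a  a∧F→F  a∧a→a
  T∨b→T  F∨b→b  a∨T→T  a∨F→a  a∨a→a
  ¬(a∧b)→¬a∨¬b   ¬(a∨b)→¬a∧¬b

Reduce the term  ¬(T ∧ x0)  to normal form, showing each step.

  start: ¬(T ∧ x0)
  step 1: ¬T ∨ ¬x0
  step 2: F ∨ ¬x0
  step 3: ¬x0

Answer: normal form = ¬x0  (in 3 steps)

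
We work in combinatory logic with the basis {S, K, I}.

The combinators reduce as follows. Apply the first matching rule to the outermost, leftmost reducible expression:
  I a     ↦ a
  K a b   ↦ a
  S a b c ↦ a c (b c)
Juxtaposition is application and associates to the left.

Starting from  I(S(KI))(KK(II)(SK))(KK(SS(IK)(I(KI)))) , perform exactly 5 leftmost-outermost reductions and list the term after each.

Answer: after 5 steps: K(SK)(KK(SS(IK)(I(KI))))

Derivation:
  start: I(S(KI))(KK(II)(SK))(KK(SS(IK)(I(KI))))
  [1] S(KI)(KK(II)(SK))(KK(SS(IK)(I(KI))))
  [2] KI(KK(SS(IK)(I(KI))))(KK(II)(SK)(KK(SS(IK)(I(KI)))))
  [3] I(KK(II)(SK)(KK(SS(IK)(I(KI)))))
  [4] KK(II)(SK)(KK(SS(IK)(I(KI))))
  [5] K(SK)(KK(SS(IK)(I(KI))))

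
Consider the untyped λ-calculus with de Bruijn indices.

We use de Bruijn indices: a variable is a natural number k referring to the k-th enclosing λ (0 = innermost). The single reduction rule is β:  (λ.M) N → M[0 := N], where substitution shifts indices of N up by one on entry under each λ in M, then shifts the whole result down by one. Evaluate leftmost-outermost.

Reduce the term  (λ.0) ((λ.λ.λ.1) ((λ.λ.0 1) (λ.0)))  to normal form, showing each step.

Answer: normal form = λ.λ.1  (in 2 steps)

Derivation:
  start: (λ.0) ((λ.λ.λ.1) ((λ.λ.0 1) (λ.0)))
  →1  (λ.λ.λ.1) ((λ.λ.0 1) (λ.0))
  →2  λ.λ.1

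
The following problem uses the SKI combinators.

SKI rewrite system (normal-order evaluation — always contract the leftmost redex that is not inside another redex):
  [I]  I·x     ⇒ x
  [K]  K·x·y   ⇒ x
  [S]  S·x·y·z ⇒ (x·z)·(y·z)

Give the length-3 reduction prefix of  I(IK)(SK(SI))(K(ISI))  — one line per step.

Answer: after 3 steps: SK(SI)

Working:
  start: I(IK)(SK(SI))(K(ISI))
  [1] IK(SK(SI))(K(ISI))
  [2] K(SK(SI))(K(ISI))
  [3] SK(SI)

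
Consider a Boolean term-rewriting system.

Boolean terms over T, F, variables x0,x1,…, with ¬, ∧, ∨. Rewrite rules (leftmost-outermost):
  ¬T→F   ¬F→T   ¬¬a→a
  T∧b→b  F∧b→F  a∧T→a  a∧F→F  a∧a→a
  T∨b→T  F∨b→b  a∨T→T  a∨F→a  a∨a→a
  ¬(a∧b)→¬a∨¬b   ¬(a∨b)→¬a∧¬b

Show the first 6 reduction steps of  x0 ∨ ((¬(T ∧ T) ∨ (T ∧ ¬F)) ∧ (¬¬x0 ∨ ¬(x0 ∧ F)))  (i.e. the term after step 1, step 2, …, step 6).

  start: x0 ∨ ((¬(T ∧ T) ∨ (T ∧ ¬F)) ∧ (¬¬x0 ∨ ¬(x0 ∧ F)))
  step 1: x0 ∨ (((¬T ∨ ¬T) ∨ (T ∧ ¬F)) ∧ (¬¬x0 ∨ ¬(x0 ∧ F)))
  step 2: x0 ∨ ((¬T ∨ (T ∧ ¬F)) ∧ (¬¬x0 ∨ ¬(x0 ∧ F)))
  step 3: x0 ∨ ((F ∨ (T ∧ ¬F)) ∧ (¬¬x0 ∨ ¬(x0 ∧ F)))
  step 4: x0 ∨ ((T ∧ ¬F) ∧ (¬¬x0 ∨ ¬(x0 ∧ F)))
  step 5: x0 ∨ (¬F ∧ (¬¬x0 ∨ ¬(x0 ∧ F)))
  step 6: x0 ∨ (T ∧ (¬¬x0 ∨ ¬(x0 ∧ F)))

Answer: after 6 steps: x0 ∨ (T ∧ (¬¬x0 ∨ ¬(x0 ∧ F)))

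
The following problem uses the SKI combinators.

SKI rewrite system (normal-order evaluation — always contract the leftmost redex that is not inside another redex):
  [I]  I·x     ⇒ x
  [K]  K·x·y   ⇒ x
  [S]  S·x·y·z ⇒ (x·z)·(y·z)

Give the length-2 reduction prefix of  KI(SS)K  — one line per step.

Answer: after 2 steps: K

Working:
  start: KI(SS)K
  step 1: IK
  step 2: K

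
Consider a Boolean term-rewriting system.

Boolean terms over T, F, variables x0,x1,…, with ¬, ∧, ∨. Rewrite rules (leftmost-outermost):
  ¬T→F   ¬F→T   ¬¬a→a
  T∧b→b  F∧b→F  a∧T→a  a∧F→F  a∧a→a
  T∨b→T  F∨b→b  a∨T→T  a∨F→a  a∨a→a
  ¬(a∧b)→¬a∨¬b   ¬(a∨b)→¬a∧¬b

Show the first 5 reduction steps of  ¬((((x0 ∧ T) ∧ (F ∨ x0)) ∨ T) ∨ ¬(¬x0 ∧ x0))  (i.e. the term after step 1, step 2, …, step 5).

  start: ¬((((x0 ∧ T) ∧ (F ∨ x0)) ∨ T) ∨ ¬(¬x0 ∧ x0))
  [1] ¬(((x0 ∧ T) ∧ (F ∨ x0)) ∨ T) ∧ ¬¬(¬x0 ∧ x0)
  [2] (¬((x0 ∧ T) ∧ (F ∨ x0)) ∧ ¬T) ∧ ¬¬(¬x0 ∧ x0)
  [3] ((¬(x0 ∧ T) ∨ ¬(F ∨ x0)) ∧ ¬T) ∧ ¬¬(¬x0 ∧ x0)
  [4] (((¬x0 ∨ ¬T) ∨ ¬(F ∨ x0)) ∧ ¬T) ∧ ¬¬(¬x0 ∧ x0)
  [5] (((¬x0 ∨ F) ∨ ¬(F ∨ x0)) ∧ ¬T) ∧ ¬¬(¬x0 ∧ x0)

Answer: after 5 steps: (((¬x0 ∨ F) ∨ ¬(F ∨ x0)) ∧ ¬T) ∧ ¬¬(¬x0 ∧ x0)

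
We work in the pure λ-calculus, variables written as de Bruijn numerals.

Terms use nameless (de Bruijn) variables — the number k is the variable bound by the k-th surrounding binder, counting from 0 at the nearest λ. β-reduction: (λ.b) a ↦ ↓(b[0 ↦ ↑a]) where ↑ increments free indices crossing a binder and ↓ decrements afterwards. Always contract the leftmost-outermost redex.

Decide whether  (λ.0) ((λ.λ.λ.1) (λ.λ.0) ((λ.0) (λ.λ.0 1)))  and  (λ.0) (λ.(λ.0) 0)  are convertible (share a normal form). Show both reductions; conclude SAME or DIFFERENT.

Answer: DIFFERENT — A ⇓ λ.λ.λ.0 1, B ⇓ λ.0

Reduction:
Term A:
  start: (λ.0) ((λ.λ.λ.1) (λ.λ.0) ((λ.0) (λ.λ.0 1)))
  step 1: (λ.λ.λ.1) (λ.λ.0) ((λ.0) (λ.λ.0 1))
  step 2: (λ.λ.1) ((λ.0) (λ.λ.0 1))
  step 3: λ.(λ.0) (λ.λ.0 1)
  step 4: λ.λ.λ.0 1

Term B:
  start: (λ.0) (λ.(λ.0) 0)
  step 1: λ.(λ.0) 0
  step 2: λ.0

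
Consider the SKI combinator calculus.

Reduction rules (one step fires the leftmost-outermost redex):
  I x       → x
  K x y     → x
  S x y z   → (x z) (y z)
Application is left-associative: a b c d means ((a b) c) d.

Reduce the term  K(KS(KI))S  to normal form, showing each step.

  start: K(KS(KI))S
  step 1: KS(KI)
  step 2: S

Answer: normal form = S  (in 2 steps)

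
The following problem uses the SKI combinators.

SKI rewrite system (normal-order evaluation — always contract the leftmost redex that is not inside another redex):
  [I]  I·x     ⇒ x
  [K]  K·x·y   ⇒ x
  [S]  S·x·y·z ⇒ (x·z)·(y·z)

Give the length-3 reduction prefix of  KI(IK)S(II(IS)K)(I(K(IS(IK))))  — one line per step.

  start: KI(IK)S(II(IS)K)(I(K(IS(IK))))
  →1  IS(II(IS)K)(I(K(IS(IK))))
  →2  S(II(IS)K)(I(K(IS(IK))))
  →3  S(I(IS)K)(I(K(IS(IK))))

Answer: after 3 steps: S(I(IS)K)(I(K(IS(IK))))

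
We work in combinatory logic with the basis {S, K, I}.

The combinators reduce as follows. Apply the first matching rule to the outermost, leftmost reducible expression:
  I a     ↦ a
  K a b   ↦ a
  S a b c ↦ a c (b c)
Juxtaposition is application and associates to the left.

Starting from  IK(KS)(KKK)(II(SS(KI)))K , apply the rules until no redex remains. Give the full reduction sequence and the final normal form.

Answer: normal form = SK  (in 3 steps)

Reduction:
  start: IK(KS)(KKK)(II(SS(KI)))K
  →1  K(KS)(KKK)(II(SS(KI)))K
  →2  KS(II(SS(KI)))K
  →3  SK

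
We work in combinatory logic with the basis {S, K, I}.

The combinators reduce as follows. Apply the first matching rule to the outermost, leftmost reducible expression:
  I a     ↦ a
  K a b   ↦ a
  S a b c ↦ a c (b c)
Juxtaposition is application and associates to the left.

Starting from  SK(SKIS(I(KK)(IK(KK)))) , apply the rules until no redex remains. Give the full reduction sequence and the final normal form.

  start: SK(SKIS(I(KK)(IK(KK))))
  [1] SK(KS(IS)(I(KK)(IK(KK))))
  [2] SK(S(I(KK)(IK(KK))))
  [3] SK(S(KK(IK(KK))))
  [4] SK(SK)

Answer: normal form = SK(SK)  (in 4 steps)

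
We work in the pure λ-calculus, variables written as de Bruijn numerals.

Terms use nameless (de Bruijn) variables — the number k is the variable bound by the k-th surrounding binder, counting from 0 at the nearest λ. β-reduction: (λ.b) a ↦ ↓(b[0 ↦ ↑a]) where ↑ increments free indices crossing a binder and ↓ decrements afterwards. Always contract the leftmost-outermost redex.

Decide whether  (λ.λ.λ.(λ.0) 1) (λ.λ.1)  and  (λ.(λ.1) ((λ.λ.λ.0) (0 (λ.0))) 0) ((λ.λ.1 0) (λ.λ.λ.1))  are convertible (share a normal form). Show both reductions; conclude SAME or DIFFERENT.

Answer: SAME — A ⇓ λ.λ.1, B ⇓ λ.λ.1

Reduction:
Term A:
  start: (λ.λ.λ.(λ.0) 1) (λ.λ.1)
  →1  λ.λ.(λ.0) 1
  →2  λ.λ.1

Term B:
  start: (λ.(λ.1) ((λ.λ.λ.0) (0 (λ.0))) 0) ((λ.λ.1 0) (λ.λ.λ.1))
  →1  (λ.(λ.λ.1 0) (λ.λ.λ.1)) ((λ.λ.λ.0) ((λ.λ.1 0) (λ.λ.λ.1) (λ.0))) ((λ.λ.1 0) (λ.λ.λ.1))
  →2  (λ.λ.1 0) (λ.λ.λ.1) ((λ.λ.1 0) (λ.λ.λ.1))
  →3  (λ.(λ.λ.λ.1) 0) ((λ.λ.1 0) (λ.λ.λ.1))
  →4  (λ.λ.λ.1) ((λ.λ.1 0) (λ.λ.λ.1))
  →5  λ.λ.1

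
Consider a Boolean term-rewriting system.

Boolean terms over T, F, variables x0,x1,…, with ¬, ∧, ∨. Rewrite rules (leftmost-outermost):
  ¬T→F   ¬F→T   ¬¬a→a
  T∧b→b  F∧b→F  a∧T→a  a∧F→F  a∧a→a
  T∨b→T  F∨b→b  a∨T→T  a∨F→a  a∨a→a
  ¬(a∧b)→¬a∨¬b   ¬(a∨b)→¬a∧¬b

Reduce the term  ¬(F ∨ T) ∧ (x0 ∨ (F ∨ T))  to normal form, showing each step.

  start: ¬(F ∨ T) ∧ (x0 ∨ (F ∨ T))
  →1  (¬F ∧ ¬T) ∧ (x0 ∨ (F ∨ T))
  →2  (T ∧ ¬T) ∧ (x0 ∨ (F ∨ T))
  →3  ¬T ∧ (x0 ∨ (F ∨ T))
  →4  F ∧ (x0 ∨ (F ∨ T))
  →5  F

Answer: normal form = F  (in 5 steps)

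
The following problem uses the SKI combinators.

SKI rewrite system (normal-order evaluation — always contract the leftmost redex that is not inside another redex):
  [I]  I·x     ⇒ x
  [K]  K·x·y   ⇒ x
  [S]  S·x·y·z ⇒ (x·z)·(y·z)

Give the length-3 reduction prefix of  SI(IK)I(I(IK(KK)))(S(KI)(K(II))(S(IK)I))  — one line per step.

  start: SI(IK)I(I(IK(KK)))(S(KI)(K(II))(S(IK)I))
  step 1: II(IKI)(I(IK(KK)))(S(KI)(K(II))(S(IK)I))
  step 2: I(IKI)(I(IK(KK)))(S(KI)(K(II))(S(IK)I))
  step 3: IKI(I(IK(KK)))(S(KI)(K(II))(S(IK)I))

Answer: after 3 steps: IKI(I(IK(KK)))(S(KI)(K(II))(S(IK)I))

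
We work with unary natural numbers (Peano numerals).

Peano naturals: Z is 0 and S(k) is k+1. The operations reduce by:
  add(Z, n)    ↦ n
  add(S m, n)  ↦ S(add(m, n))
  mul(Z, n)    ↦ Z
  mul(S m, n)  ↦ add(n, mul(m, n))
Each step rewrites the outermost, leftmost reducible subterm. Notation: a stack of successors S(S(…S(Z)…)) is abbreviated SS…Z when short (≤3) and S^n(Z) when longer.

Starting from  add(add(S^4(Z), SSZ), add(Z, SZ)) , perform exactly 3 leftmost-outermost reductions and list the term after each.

Answer: after 3 steps: S(add(S(add(SSZ, SSZ)), add(Z, SZ)))

Reduction:
  start: add(add(S^4(Z), SSZ), add(Z, SZ))
  [1] add(S(add(SSSZ, SSZ)), add(Z, SZ))
  [2] S(add(add(SSSZ, SSZ), add(Z, SZ)))
  [3] S(add(S(add(SSZ, SSZ)), add(Z, SZ)))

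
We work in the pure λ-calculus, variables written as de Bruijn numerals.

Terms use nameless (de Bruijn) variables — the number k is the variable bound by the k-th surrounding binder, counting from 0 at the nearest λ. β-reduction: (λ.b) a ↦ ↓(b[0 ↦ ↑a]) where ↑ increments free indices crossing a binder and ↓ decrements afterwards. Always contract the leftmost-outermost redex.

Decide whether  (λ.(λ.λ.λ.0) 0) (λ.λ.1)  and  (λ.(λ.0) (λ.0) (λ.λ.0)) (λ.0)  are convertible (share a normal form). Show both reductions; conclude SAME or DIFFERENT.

Term A:
  start: (λ.(λ.λ.λ.0) 0) (λ.λ.1)
  [1] (λ.λ.λ.0) (λ.λ.1)
  [2] λ.λ.0

Term B:
  start: (λ.(λ.0) (λ.0) (λ.λ.0)) (λ.0)
  [1] (λ.0) (λ.0) (λ.λ.0)
  [2] (λ.0) (λ.λ.0)
  [3] λ.λ.0

Answer: SAME — A ⇓ λ.λ.0, B ⇓ λ.λ.0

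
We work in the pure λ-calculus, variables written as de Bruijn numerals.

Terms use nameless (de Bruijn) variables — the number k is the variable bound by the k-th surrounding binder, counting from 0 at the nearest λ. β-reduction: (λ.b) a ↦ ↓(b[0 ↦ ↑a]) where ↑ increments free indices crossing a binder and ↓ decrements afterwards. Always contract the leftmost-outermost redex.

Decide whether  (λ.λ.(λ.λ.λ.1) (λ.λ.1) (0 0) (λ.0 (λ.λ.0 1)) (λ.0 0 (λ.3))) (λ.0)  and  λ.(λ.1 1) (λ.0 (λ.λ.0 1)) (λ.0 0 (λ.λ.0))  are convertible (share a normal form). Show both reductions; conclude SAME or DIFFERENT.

Term A:
  start: (λ.λ.(λ.λ.λ.1) (λ.λ.1) (0 0) (λ.0 (λ.λ.0 1)) (λ.0 0 (λ.3))) (λ.0)
  →1  λ.(λ.λ.λ.1) (λ.λ.1) (0 0) (λ.0 (λ.λ.0 1)) (λ.0 0 (λ.λ.0))
  →2  λ.(λ.λ.1) (0 0) (λ.0 (λ.λ.0 1)) (λ.0 0 (λ.λ.0))
  →3  λ.(λ.1 1) (λ.0 (λ.λ.0 1)) (λ.0 0 (λ.λ.0))
  →4  λ.0 0 (λ.0 0 (λ.λ.0))

Term B:
  start: λ.(λ.1 1) (λ.0 (λ.λ.0 1)) (λ.0 0 (λ.λ.0))
  →1  λ.0 0 (λ.0 0 (λ.λ.0))

Answer: SAME — A ⇓ λ.0 0 (λ.0 0 (λ.λ.0)), B ⇓ λ.0 0 (λ.0 0 (λ.λ.0))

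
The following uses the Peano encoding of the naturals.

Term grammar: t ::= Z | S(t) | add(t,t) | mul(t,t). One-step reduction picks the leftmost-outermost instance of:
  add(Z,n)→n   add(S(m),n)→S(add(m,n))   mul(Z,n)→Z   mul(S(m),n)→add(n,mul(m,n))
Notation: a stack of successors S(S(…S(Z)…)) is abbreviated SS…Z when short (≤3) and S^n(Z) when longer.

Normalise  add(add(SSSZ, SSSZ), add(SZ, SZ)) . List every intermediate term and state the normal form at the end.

  start: add(add(SSSZ, SSSZ), add(SZ, SZ))
  [1] add(S(add(SSZ, SSSZ)), add(SZ, SZ))
  [2] S(add(add(SSZ, SSSZ), add(SZ, SZ)))
  [3] S(add(S(add(SZ, SSSZ)), add(SZ, SZ)))
  [4] S(S(add(add(SZ, SSSZ), add(SZ, SZ))))
  [5] S(S(add(S(add(Z, SSSZ)), add(SZ, SZ))))
  [6] S(S(S(add(add(Z, SSSZ), add(SZ, SZ)))))
  [7] S(S(S(add(SSSZ, add(SZ, SZ)))))
  [8] S(S(S(S(add(SSZ, add(SZ, SZ))))))
  [9] S(S(S(S(S(add(SZ, add(SZ, SZ)))))))
  [10] S(S(S(S(S(S(add(Z, add(SZ, SZ))))))))
  [11] S(S(S(S(S(S(add(SZ, SZ)))))))
  [12] S(S(S(S(S(S(S(add(Z, SZ))))))))
  [13] S^8(Z)

Answer: normal form = S^8(Z)  (in 13 steps)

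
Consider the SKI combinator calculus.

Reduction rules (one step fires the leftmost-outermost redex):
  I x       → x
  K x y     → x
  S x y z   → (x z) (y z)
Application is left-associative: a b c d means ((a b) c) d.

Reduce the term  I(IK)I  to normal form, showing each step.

Answer: normal form = KI  (in 2 steps)

Reduction:
  start: I(IK)I
  step 1: IKI
  step 2: KI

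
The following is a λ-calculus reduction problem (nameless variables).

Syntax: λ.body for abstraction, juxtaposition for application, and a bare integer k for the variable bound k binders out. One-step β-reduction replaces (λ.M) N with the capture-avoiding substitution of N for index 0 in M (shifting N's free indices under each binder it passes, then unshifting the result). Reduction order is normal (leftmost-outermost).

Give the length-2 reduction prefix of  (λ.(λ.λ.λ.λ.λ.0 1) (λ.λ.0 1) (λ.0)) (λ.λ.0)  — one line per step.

Answer: after 2 steps: (λ.λ.λ.λ.0 1) (λ.0)

Derivation:
  start: (λ.(λ.λ.λ.λ.λ.0 1) (λ.λ.0 1) (λ.0)) (λ.λ.0)
  [1] (λ.λ.λ.λ.λ.0 1) (λ.λ.0 1) (λ.0)
  [2] (λ.λ.λ.λ.0 1) (λ.0)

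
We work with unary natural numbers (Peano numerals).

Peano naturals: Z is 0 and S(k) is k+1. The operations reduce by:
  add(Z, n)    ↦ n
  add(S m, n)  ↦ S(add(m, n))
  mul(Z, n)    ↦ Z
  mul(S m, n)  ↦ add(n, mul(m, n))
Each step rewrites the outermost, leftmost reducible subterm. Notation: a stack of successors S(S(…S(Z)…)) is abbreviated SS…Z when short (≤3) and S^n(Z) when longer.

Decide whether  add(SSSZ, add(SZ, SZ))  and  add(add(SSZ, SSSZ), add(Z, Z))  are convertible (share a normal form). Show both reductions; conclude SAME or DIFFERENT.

Term A:
  start: add(SSSZ, add(SZ, SZ))
  [1] S(add(SSZ, add(SZ, SZ)))
  [2] S(S(add(SZ, add(SZ, SZ))))
  [3] S(S(S(add(Z, add(SZ, SZ)))))
  [4] S(S(S(add(SZ, SZ))))
  [5] S(S(S(S(add(Z, SZ)))))
  [6] S^5(Z)

Term B:
  start: add(add(SSZ, SSSZ), add(Z, Z))
  [1] add(S(add(SZ, SSSZ)), add(Z, Z))
  [2] S(add(add(SZ, SSSZ), add(Z, Z)))
  [3] S(add(S(add(Z, SSSZ)), add(Z, Z)))
  [4] S(S(add(add(Z, SSSZ), add(Z, Z))))
  [5] S(S(add(SSSZ, add(Z, Z))))
  [6] S(S(S(add(SSZ, add(Z, Z)))))
  [7] S(S(S(S(add(SZ, add(Z, Z))))))
  [8] S(S(S(S(S(add(Z, add(Z, Z)))))))
  [9] S(S(S(S(S(add(Z, Z))))))
  [10] S^5(Z)

Answer: SAME — A ⇓ S^5(Z), B ⇓ S^5(Z)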